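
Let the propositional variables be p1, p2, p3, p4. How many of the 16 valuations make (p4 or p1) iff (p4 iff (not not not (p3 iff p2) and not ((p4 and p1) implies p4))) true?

4

Initial set: {((p4 or p1) iff (p4 iff (not not not (p3 iff p2) and not ((p4 and p1) implies p4))))}.
((p4 or p1) iff (p4 iff (not not not (p3 iff p2) and not ((p4 and p1) implies p4)))): β-rule — branch into (p4 or p1), (p4 iff (not not not (p3 iff p2) and not ((p4 and p1) implies p4)))  //  not (p4 or p1), not (p4 iff (not not not (p3 iff p2) and not ((p4 and p1) implies p4))).
  branch 1 (add (p4 or p1), (p4 iff (not not not (p3 iff p2) and not ((p4 and p1) implies p4)))):
    (p4 or p1): β-rule — branch into p4  //  p1.
      branch 1.1 (add p4):
        (p4 iff (not not not (p3 iff p2) and not ((p4 and p1) implies p4))): β-rule — branch into p4, (not not not (p3 iff p2) and not ((p4 and p1) implies p4))  //  not p4, not (not not not (p3 iff p2) and not ((p4 and p1) implies p4)).
          branch 1.1.1 (add p4, (not not not (p3 iff p2) and not ((p4 and p1) implies p4))):
            (not not not (p3 iff p2) and not ((p4 and p1) implies p4)): α-rule — add not not not (p3 iff p2), not ((p4 and p1) implies p4).
            not not not (p3 iff p2): drop double negation, giving not (p3 iff p2).
            not ((p4 and p1) implies p4): α-rule — add (p4 and p1), not p4.
            × closes — contains both p4 and not p4.
          branch 1.1.2 (add not p4, not (not not not (p3 iff p2) and not ((p4 and p1) implies p4))):
            × closes — contains both p4 and not p4.
      branch 1.2 (add p1):
        (p4 iff (not not not (p3 iff p2) and not ((p4 and p1) implies p4))): β-rule — branch into p4, (not not not (p3 iff p2) and not ((p4 and p1) implies p4))  //  not p4, not (not not not (p3 iff p2) and not ((p4 and p1) implies p4)).
          branch 1.2.1 (add p4, (not not not (p3 iff p2) and not ((p4 and p1) implies p4))):
            (not not not (p3 iff p2) and not ((p4 and p1) implies p4)): α-rule — add not not not (p3 iff p2), not ((p4 and p1) implies p4).
            not not not (p3 iff p2): drop double negation, giving not (p3 iff p2).
            not ((p4 and p1) implies p4): α-rule — add (p4 and p1), not p4.
            × closes — contains both p4 and not p4.
          branch 1.2.2 (add not p4, not (not not not (p3 iff p2) and not ((p4 and p1) implies p4))):
            not (not not not (p3 iff p2) and not ((p4 and p1) implies p4)): β-rule — branch into not not not not (p3 iff p2)  //  not not ((p4 and p1) implies p4).
              branch 1.2.2.1 (add not not not not (p3 iff p2)):
                not not not not (p3 iff p2): drop double negation, giving not not (p3 iff p2).
                not not (p3 iff p2): β-rule — branch into p3, p2  //  not p3, not p2.
                  branch 1.2.2.1.1 (add p3, p2):
                    ○ open, literals {p1=true, p2=true, p3=true, p4=false}.
                  branch 1.2.2.1.2 (add not p3, not p2):
                    ○ open, literals {p1=true, p2=false, p3=false, p4=false}.
              branch 1.2.2.2 (add not not ((p4 and p1) implies p4)):
                not not ((p4 and p1) implies p4): β-rule — branch into not (p4 and p1)  //  p4.
                  branch 1.2.2.2.1 (add not (p4 and p1)):
                    not (p4 and p1): β-rule — branch into not p4  //  not p1.
                      branch 1.2.2.2.1.1 (add not p4):
                        ○ open, literals {p1=true, p4=false}.
                      branch 1.2.2.2.1.2 (add not p1):
                        × closes — contains both p1 and not p1.
                  branch 1.2.2.2.2 (add p4):
                    × closes — contains both p4 and not p4.
  branch 2 (add not (p4 or p1), not (p4 iff (not not not (p3 iff p2) and not ((p4 and p1) implies p4)))):
    not (p4 or p1): α-rule — add not p4, not p1.
    not (p4 iff (not not not (p3 iff p2) and not ((p4 and p1) implies p4))): β-rule — branch into p4, not (not not not (p3 iff p2) and not ((p4 and p1) implies p4))  //  not p4, (not not not (p3 iff p2) and not ((p4 and p1) implies p4)).
      branch 2.1 (add p4, not (not not not (p3 iff p2) and not ((p4 and p1) implies p4))):
        × closes — contains both p4 and not p4.
      branch 2.2 (add not p4, (not not not (p3 iff p2) and not ((p4 and p1) implies p4))):
        (not not not (p3 iff p2) and not ((p4 and p1) implies p4)): α-rule — add not not not (p3 iff p2), not ((p4 and p1) implies p4).
        not not not (p3 iff p2): drop double negation, giving not (p3 iff p2).
        not ((p4 and p1) implies p4): α-rule — add (p4 and p1), not p4.
        (p4 and p1): α-rule — add p4, p1.
        × closes — contains both p4 and not p4.
7 branches closed, 3 open.
Each open branch fixes some atoms; the unmentioned ones are free. Counting distinct full assignments: branch {p1=true, p2=true, p3=true, p4=false} (none free) contributes 1 new; branch {p1=true, p2=false, p3=false, p4=false} (none free) contributes 1 new; branch {p1=true, p4=false} (p2, p3) contributes 2 new. Total: 4.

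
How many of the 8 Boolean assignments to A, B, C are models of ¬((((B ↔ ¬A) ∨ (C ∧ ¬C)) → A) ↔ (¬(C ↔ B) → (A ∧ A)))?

Initial set: {T ¬((((B ↔ ¬A) ∨ (C ∧ ¬C)) → A) ↔ (¬(C ↔ B) → (A ∧ A)))}.
T ¬((((B ↔ ¬A) ∨ (C ∧ ¬C)) → A) ↔ (¬(C ↔ B) → (A ∧ A))): β-rule — branch into T (((B ↔ ¬A) ∨ (C ∧ ¬C)) → A), F (¬(C ↔ B) → (A ∧ A))  //  F (((B ↔ ¬A) ∨ (C ∧ ¬C)) → A), T (¬(C ↔ B) → (A ∧ A)).
  branch 1 (add T (((B ↔ ¬A) ∨ (C ∧ ¬C)) → A), F (¬(C ↔ B) → (A ∧ A))):
    F (¬(C ↔ B) → (A ∧ A)): α-rule — add T ¬(C ↔ B), F (A ∧ A).
    T (((B ↔ ¬A) ∨ (C ∧ ¬C)) → A): β-rule — branch into F ((B ↔ ¬A) ∨ (C ∧ ¬C))  //  T A.
      branch 1.1 (add F ((B ↔ ¬A) ∨ (C ∧ ¬C))):
        F ((B ↔ ¬A) ∨ (C ∧ ¬C)): α-rule — add F (B ↔ ¬A), F (C ∧ ¬C).
        T ¬(C ↔ B): β-rule — branch into T C, F B  //  F C, T B.
          branch 1.1.1 (add T C, F B):
            F (A ∧ A): β-rule — branch into F A  //  F A.
              branch 1.1.1.1 (add F A):
                F (B ↔ ¬A): β-rule — branch into T B, F ¬A  //  F B, T ¬A.
                  branch 1.1.1.1.1 (add T B, F ¬A):
                    × closes — contains both B and ¬B.
                  branch 1.1.1.1.2 (add F B, T ¬A):
                    F (C ∧ ¬C): β-rule — branch into F C  //  F ¬C.
                      branch 1.1.1.1.2.1 (add F C):
                        × closes — contains both C and ¬C.
                      branch 1.1.1.1.2.2 (add F ¬C):
                        ○ open, literals {A=0, B=0, C=1}.
              branch 1.1.1.2 (add F A):
                F (B ↔ ¬A): β-rule — branch into T B, F ¬A  //  F B, T ¬A.
                  branch 1.1.1.2.1 (add T B, F ¬A):
                    × closes — contains both B and ¬B.
                  branch 1.1.1.2.2 (add F B, T ¬A):
                    F (C ∧ ¬C): β-rule — branch into F C  //  F ¬C.
                      branch 1.1.1.2.2.1 (add F C):
                        × closes — contains both C and ¬C.
                      branch 1.1.1.2.2.2 (add F ¬C):
                        ○ open, literals {A=0, B=0, C=1}.
          branch 1.1.2 (add F C, T B):
            F (A ∧ A): β-rule — branch into F A  //  F A.
              branch 1.1.2.1 (add F A):
                F (B ↔ ¬A): β-rule — branch into T B, F ¬A  //  F B, T ¬A.
                  branch 1.1.2.1.1 (add T B, F ¬A):
                    × closes — contains both A and ¬A.
                  branch 1.1.2.1.2 (add F B, T ¬A):
                    × closes — contains both B and ¬B.
              branch 1.1.2.2 (add F A):
                F (B ↔ ¬A): β-rule — branch into T B, F ¬A  //  F B, T ¬A.
                  branch 1.1.2.2.1 (add T B, F ¬A):
                    × closes — contains both A and ¬A.
                  branch 1.1.2.2.2 (add F B, T ¬A):
                    × closes — contains both B and ¬B.
      branch 1.2 (add T A):
        T ¬(C ↔ B): β-rule — branch into T C, F B  //  F C, T B.
          branch 1.2.1 (add T C, F B):
            F (A ∧ A): β-rule — branch into F A  //  F A.
              branch 1.2.1.1 (add F A):
                × closes — contains both A and ¬A.
              branch 1.2.1.2 (add F A):
                × closes — contains both A and ¬A.
          branch 1.2.2 (add F C, T B):
            F (A ∧ A): β-rule — branch into F A  //  F A.
              branch 1.2.2.1 (add F A):
                × closes — contains both A and ¬A.
              branch 1.2.2.2 (add F A):
                × closes — contains both A and ¬A.
  branch 2 (add F (((B ↔ ¬A) ∨ (C ∧ ¬C)) → A), T (¬(C ↔ B) → (A ∧ A))):
    F (((B ↔ ¬A) ∨ (C ∧ ¬C)) → A): α-rule — add T ((B ↔ ¬A) ∨ (C ∧ ¬C)), F A.
    T (¬(C ↔ B) → (A ∧ A)): β-rule — branch into F ¬(C ↔ B)  //  T (A ∧ A).
      branch 2.1 (add F ¬(C ↔ B)):
        T ((B ↔ ¬A) ∨ (C ∧ ¬C)): β-rule — branch into T (B ↔ ¬A)  //  T (C ∧ ¬C).
          branch 2.1.1 (add T (B ↔ ¬A)):
            F ¬(C ↔ B): β-rule — branch into T C, T B  //  F C, F B.
              branch 2.1.1.1 (add T C, T B):
                T (B ↔ ¬A): β-rule — branch into T B, T ¬A  //  F B, F ¬A.
                  branch 2.1.1.1.1 (add T B, T ¬A):
                    ○ open, literals {A=0, B=1, C=1}.
                  branch 2.1.1.1.2 (add F B, F ¬A):
                    × closes — contains both B and ¬B.
              branch 2.1.1.2 (add F C, F B):
                T (B ↔ ¬A): β-rule — branch into T B, T ¬A  //  F B, F ¬A.
                  branch 2.1.1.2.1 (add T B, T ¬A):
                    × closes — contains both B and ¬B.
                  branch 2.1.1.2.2 (add F B, F ¬A):
                    × closes — contains both A and ¬A.
          branch 2.1.2 (add T (C ∧ ¬C)):
            T (C ∧ ¬C): α-rule — add T C, T ¬C.
            × closes — contains both C and ¬C.
      branch 2.2 (add T (A ∧ A)):
        T (A ∧ A): α-rule — add T A, T A.
        × closes — contains both A and ¬A.
17 branches closed, 3 open.
Each open branch fixes some atoms; the unmentioned ones are free. Counting distinct full assignments: branch {A=0, B=0, C=1} (none free) contributes 1 new; branch {A=0, B=0, C=1} (none free) contributes 0 new; branch {A=0, B=1, C=1} (none free) contributes 1 new. Total: 2.

2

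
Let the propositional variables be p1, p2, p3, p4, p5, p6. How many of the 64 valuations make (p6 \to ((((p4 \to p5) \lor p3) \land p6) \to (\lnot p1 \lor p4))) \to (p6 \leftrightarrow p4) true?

Initial set: {((p6 \to ((((p4 \to p5) \lor p3) \land p6) \to (\lnot p1 \lor p4))) \to (p6 \leftrightarrow p4))}.
((p6 \to ((((p4 \to p5) \lor p3) \land p6) \to (\lnot p1 \lor p4))) \to (p6 \leftrightarrow p4)): β-rule — branch into \lnot (p6 \to ((((p4 \to p5) \lor p3) \land p6) \to (\lnot p1 \lor p4)))  //  (p6 \leftrightarrow p4).
  branch 1 (add \lnot (p6 \to ((((p4 \to p5) \lor p3) \land p6) \to (\lnot p1 \lor p4)))):
    \lnot (p6 \to ((((p4 \to p5) \lor p3) \land p6) \to (\lnot p1 \lor p4))): α-rule — add p6, \lnot ((((p4 \to p5) \lor p3) \land p6) \to (\lnot p1 \lor p4)).
    \lnot ((((p4 \to p5) \lor p3) \land p6) \to (\lnot p1 \lor p4)): α-rule — add (((p4 \to p5) \lor p3) \land p6), \lnot (\lnot p1 \lor p4).
    (((p4 \to p5) \lor p3) \land p6): α-rule — add ((p4 \to p5) \lor p3), p6.
    \lnot (\lnot p1 \lor p4): α-rule — add \lnot \lnot p1, \lnot p4.
    ((p4 \to p5) \lor p3): β-rule — branch into (p4 \to p5)  //  p3.
      branch 1.1 (add (p4 \to p5)):
        (p4 \to p5): β-rule — branch into \lnot p4  //  p5.
          branch 1.1.1 (add \lnot p4):
            ○ open, literals {p1=T, p4=F, p6=T}.
          branch 1.1.2 (add p5):
            ○ open, literals {p1=T, p4=F, p5=T, p6=T}.
      branch 1.2 (add p3):
        ○ open, literals {p1=T, p3=T, p4=F, p6=T}.
  branch 2 (add (p6 \leftrightarrow p4)):
    (p6 \leftrightarrow p4): β-rule — branch into p6, p4  //  \lnot p6, \lnot p4.
      branch 2.1 (add p6, p4):
        ○ open, literals {p4=T, p6=T}.
      branch 2.2 (add \lnot p6, \lnot p4):
        ○ open, literals {p4=F, p6=F}.
0 branches closed, 5 open.
Each open branch fixes some atoms; the unmentioned ones are free. Counting distinct full assignments: branch {p1=T, p4=F, p6=T} (p2, p3, p5) contributes 8 new; branch {p1=T, p4=F, p5=T, p6=T} (p2, p3) contributes 0 new; branch {p1=T, p3=T, p4=F, p6=T} (p2, p5) contributes 0 new; branch {p4=T, p6=T} (p1, p2, p3, p5) contributes 16 new; branch {p4=F, p6=F} (p1, p2, p3, p5) contributes 16 new. Total: 40.

40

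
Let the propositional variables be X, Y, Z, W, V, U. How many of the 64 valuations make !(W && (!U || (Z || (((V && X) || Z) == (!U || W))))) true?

38

Initial set: {!(W && (!U || (Z || (((V && X) || Z) == (!U || W)))))}.
!(W && (!U || (Z || (((V && X) || Z) == (!U || W))))): β-rule — branch into !W  //  !(!U || (Z || (((V && X) || Z) == (!U || W)))).
  branch 1 (add !W):
    ○ open, literals {W=F}.
  branch 2 (add !(!U || (Z || (((V && X) || Z) == (!U || W))))):
    !(!U || (Z || (((V && X) || Z) == (!U || W)))): α-rule — add !!U, !(Z || (((V && X) || Z) == (!U || W))).
    !(Z || (((V && X) || Z) == (!U || W))): α-rule — add !Z, !(((V && X) || Z) == (!U || W)).
    !(((V && X) || Z) == (!U || W)): β-rule — branch into ((V && X) || Z), !(!U || W)  //  !((V && X) || Z), (!U || W).
      branch 2.1 (add ((V && X) || Z), !(!U || W)):
        !(!U || W): α-rule — add !!U, !W.
        ((V && X) || Z): β-rule — branch into (V && X)  //  Z.
          branch 2.1.1 (add (V && X)):
            (V && X): α-rule — add V, X.
            ○ open, literals {U=T, V=T, W=F, X=T, Z=F}.
          branch 2.1.2 (add Z):
            × closes — contains both Z and !Z.
      branch 2.2 (add !((V && X) || Z), (!U || W)):
        !((V && X) || Z): α-rule — add !(V && X), !Z.
        (!U || W): β-rule — branch into !U  //  W.
          branch 2.2.1 (add !U):
            × closes — contains both U and !U.
          branch 2.2.2 (add W):
            !(V && X): β-rule — branch into !V  //  !X.
              branch 2.2.2.1 (add !V):
                ○ open, literals {U=T, V=F, W=T, Z=F}.
              branch 2.2.2.2 (add !X):
                ○ open, literals {U=T, W=T, X=F, Z=F}.
2 branches closed, 4 open.
Each open branch fixes some atoms; the unmentioned ones are free. Counting distinct full assignments: branch {W=F} (X, Y, Z, V, U) contributes 32 new; branch {U=T, V=T, W=F, X=T, Z=F} (Y) contributes 0 new; branch {U=T, V=F, W=T, Z=F} (X, Y) contributes 4 new; branch {U=T, W=T, X=F, Z=F} (Y, V) contributes 2 new. Total: 38.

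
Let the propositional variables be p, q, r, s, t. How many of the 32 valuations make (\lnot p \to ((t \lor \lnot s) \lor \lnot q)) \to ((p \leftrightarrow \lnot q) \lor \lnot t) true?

24

Initial set: {((\lnot p \to ((t \lor \lnot s) \lor \lnot q)) \to ((p \leftrightarrow \lnot q) \lor \lnot t))}.
((\lnot p \to ((t \lor \lnot s) \lor \lnot q)) \to ((p \leftrightarrow \lnot q) \lor \lnot t)): β-rule — branch into \lnot (\lnot p \to ((t \lor \lnot s) \lor \lnot q))  //  ((p \leftrightarrow \lnot q) \lor \lnot t).
  branch 1 (add \lnot (\lnot p \to ((t \lor \lnot s) \lor \lnot q))):
    \lnot (\lnot p \to ((t \lor \lnot s) \lor \lnot q)): α-rule — add \lnot p, \lnot ((t \lor \lnot s) \lor \lnot q).
    \lnot ((t \lor \lnot s) \lor \lnot q): α-rule — add \lnot (t \lor \lnot s), \lnot \lnot q.
    \lnot (t \lor \lnot s): α-rule — add \lnot t, \lnot \lnot s.
    ○ open, literals {p=0, q=1, s=1, t=0}.
  branch 2 (add ((p \leftrightarrow \lnot q) \lor \lnot t)):
    ((p \leftrightarrow \lnot q) \lor \lnot t): β-rule — branch into (p \leftrightarrow \lnot q)  //  \lnot t.
      branch 2.1 (add (p \leftrightarrow \lnot q)):
        (p \leftrightarrow \lnot q): β-rule — branch into p, \lnot q  //  \lnot p, \lnot \lnot q.
          branch 2.1.1 (add p, \lnot q):
            ○ open, literals {p=1, q=0}.
          branch 2.1.2 (add \lnot p, \lnot \lnot q):
            ○ open, literals {p=0, q=1}.
      branch 2.2 (add \lnot t):
        ○ open, literals {t=0}.
0 branches closed, 4 open.
Each open branch fixes some atoms; the unmentioned ones are free. Counting distinct full assignments: branch {p=0, q=1, s=1, t=0} (r) contributes 2 new; branch {p=1, q=0} (r, s, t) contributes 8 new; branch {p=0, q=1} (r, s, t) contributes 6 new; branch {t=0} (p, q, r, s) contributes 8 new. Total: 24.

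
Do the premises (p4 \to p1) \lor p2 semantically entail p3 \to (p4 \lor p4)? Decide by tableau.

Initial set: {((p4 \to p1) \lor p2); \lnot (p3 \to (p4 \lor p4))}.
\lnot (p3 \to (p4 \lor p4)): α-rule — add p3, \lnot (p4 \lor p4).
\lnot (p4 \lor p4): α-rule — add \lnot p4, \lnot p4.
((p4 \to p1) \lor p2): β-rule — branch into (p4 \to p1)  //  p2.
  branch 1 (add (p4 \to p1)):
    (p4 \to p1): β-rule — branch into \lnot p4  //  p1.
      branch 1.1 (add \lnot p4):
        ○ open, literals {p3=1, p4=0}.
      branch 1.2 (add p1):
        ○ open, literals {p1=1, p3=1, p4=0}.
  branch 2 (add p2):
    ○ open, literals {p2=1, p3=1, p4=0}.
0 branches closed, 3 open.
An open branch gives a countermodel: p3=1, p4=0 (unmentioned atoms arbitrary); the premises hold there but the conclusion fails.

No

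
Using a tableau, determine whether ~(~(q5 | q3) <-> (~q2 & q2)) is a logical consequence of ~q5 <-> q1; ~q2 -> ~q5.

Initial set: {T (~q5 <-> q1); T (~q2 -> ~q5); F ~(~(q5 | q3) <-> (~q2 & q2))}.
T (~q5 <-> q1): β-rule — branch into T ~q5, T q1  //  F ~q5, F q1.
  branch 1 (add T ~q5, T q1):
    T (~q2 -> ~q5): β-rule — branch into F ~q2  //  T ~q5.
      branch 1.1 (add F ~q2):
        F ~(~(q5 | q3) <-> (~q2 & q2)): β-rule — branch into T ~(q5 | q3), T (~q2 & q2)  //  F ~(q5 | q3), F (~q2 & q2).
          branch 1.1.1 (add T ~(q5 | q3), T (~q2 & q2)):
            T ~(q5 | q3): α-rule — add F q5, F q3.
            T (~q2 & q2): α-rule — add T ~q2, T q2.
            × closes — contains both q2 and ~q2.
          branch 1.1.2 (add F ~(q5 | q3), F (~q2 & q2)):
            F ~(q5 | q3): β-rule — branch into T q5  //  T q3.
              branch 1.1.2.1 (add T q5):
                × closes — contains both q5 and ~q5.
              branch 1.1.2.2 (add T q3):
                F (~q2 & q2): β-rule — branch into F ~q2  //  F q2.
                  branch 1.1.2.2.1 (add F ~q2):
                    ○ open, literals {q1=1, q2=1, q3=1, q5=0}.
                  branch 1.1.2.2.2 (add F q2):
                    × closes — contains both q2 and ~q2.
      branch 1.2 (add T ~q5):
        F ~(~(q5 | q3) <-> (~q2 & q2)): β-rule — branch into T ~(q5 | q3), T (~q2 & q2)  //  F ~(q5 | q3), F (~q2 & q2).
          branch 1.2.1 (add T ~(q5 | q3), T (~q2 & q2)):
            T ~(q5 | q3): α-rule — add F q5, F q3.
            T (~q2 & q2): α-rule — add T ~q2, T q2.
            × closes — contains both q2 and ~q2.
          branch 1.2.2 (add F ~(q5 | q3), F (~q2 & q2)):
            F ~(q5 | q3): β-rule — branch into T q5  //  T q3.
              branch 1.2.2.1 (add T q5):
                × closes — contains both q5 and ~q5.
              branch 1.2.2.2 (add T q3):
                F (~q2 & q2): β-rule — branch into F ~q2  //  F q2.
                  branch 1.2.2.2.1 (add F ~q2):
                    ○ open, literals {q1=1, q2=1, q3=1, q5=0}.
                  branch 1.2.2.2.2 (add F q2):
                    ○ open, literals {q1=1, q2=0, q3=1, q5=0}.
  branch 2 (add F ~q5, F q1):
    T (~q2 -> ~q5): β-rule — branch into F ~q2  //  T ~q5.
      branch 2.1 (add F ~q2):
        F ~(~(q5 | q3) <-> (~q2 & q2)): β-rule — branch into T ~(q5 | q3), T (~q2 & q2)  //  F ~(q5 | q3), F (~q2 & q2).
          branch 2.1.1 (add T ~(q5 | q3), T (~q2 & q2)):
            T ~(q5 | q3): α-rule — add F q5, F q3.
            × closes — contains both q5 and ~q5.
          branch 2.1.2 (add F ~(q5 | q3), F (~q2 & q2)):
            F ~(q5 | q3): β-rule — branch into T q5  //  T q3.
              branch 2.1.2.1 (add T q5):
                F (~q2 & q2): β-rule — branch into F ~q2  //  F q2.
                  branch 2.1.2.1.1 (add F ~q2):
                    ○ open, literals {q1=0, q2=1, q5=1}.
                  branch 2.1.2.1.2 (add F q2):
                    × closes — contains both q2 and ~q2.
              branch 2.1.2.2 (add T q3):
                F (~q2 & q2): β-rule — branch into F ~q2  //  F q2.
                  branch 2.1.2.2.1 (add F ~q2):
                    ○ open, literals {q1=0, q2=1, q3=1, q5=1}.
                  branch 2.1.2.2.2 (add F q2):
                    × closes — contains both q2 and ~q2.
      branch 2.2 (add T ~q5):
        × closes — contains both q5 and ~q5.
9 branches closed, 5 open.
An open branch gives a countermodel: q1=1, q2=1, q3=1, q5=0 (unmentioned atoms arbitrary); the premises hold there but the conclusion fails.

No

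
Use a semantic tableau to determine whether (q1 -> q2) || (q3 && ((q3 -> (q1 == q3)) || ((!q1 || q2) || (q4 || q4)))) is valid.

Assume the negation and expand:
Initial set: {!((q1 -> q2) || (q3 && ((q3 -> (q1 == q3)) || ((!q1 || q2) || (q4 || q4)))))}.
!((q1 -> q2) || (q3 && ((q3 -> (q1 == q3)) || ((!q1 || q2) || (q4 || q4))))): α-rule — add !(q1 -> q2), !(q3 && ((q3 -> (q1 == q3)) || ((!q1 || q2) || (q4 || q4)))).
!(q1 -> q2): α-rule — add q1, !q2.
!(q3 && ((q3 -> (q1 == q3)) || ((!q1 || q2) || (q4 || q4)))): β-rule — branch into !q3  //  !((q3 -> (q1 == q3)) || ((!q1 || q2) || (q4 || q4))).
  branch 1 (add !q3):
    ○ open, literals {q1=1, q2=0, q3=0}.
  branch 2 (add !((q3 -> (q1 == q3)) || ((!q1 || q2) || (q4 || q4)))):
    !((q3 -> (q1 == q3)) || ((!q1 || q2) || (q4 || q4))): α-rule — add !(q3 -> (q1 == q3)), !((!q1 || q2) || (q4 || q4)).
    !(q3 -> (q1 == q3)): α-rule — add q3, !(q1 == q3).
    !((!q1 || q2) || (q4 || q4)): α-rule — add !(!q1 || q2), !(q4 || q4).
    !(!q1 || q2): α-rule — add !!q1, !q2.
    !(q4 || q4): α-rule — add !q4, !q4.
    !(q1 == q3): β-rule — branch into q1, !q3  //  !q1, q3.
      branch 2.1 (add q1, !q3):
        × closes — contains both q3 and !q3.
      branch 2.2 (add !q1, q3):
        × closes — contains both q1 and !q1.
2 branches closed, 1 open.
An open branch gives a countermodel: q1=1, q2=0, q3=0 (unmentioned atoms arbitrary); under it the original formula is false.

Not valid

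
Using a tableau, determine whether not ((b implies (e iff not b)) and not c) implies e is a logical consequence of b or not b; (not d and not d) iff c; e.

Yes

Initial set: {(b or not b); ((not d and not d) iff c); e; not (not ((b implies (e iff not b)) and not c) implies e)}.
not (not ((b implies (e iff not b)) and not c) implies e): α-rule — add not ((b implies (e iff not b)) and not c), not e.
× closes — contains both e and not e.
All 1 branch closes.
Every branch closed, so the premises entail the conclusion.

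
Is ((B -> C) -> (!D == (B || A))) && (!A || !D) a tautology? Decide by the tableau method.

Assume the negation and expand:
Initial set: {F (((B -> C) -> (!D == (B || A))) && (!A || !D))}.
F (((B -> C) -> (!D == (B || A))) && (!A || !D)): β-rule — branch into F ((B -> C) -> (!D == (B || A)))  //  F (!A || !D).
  branch 1 (add F ((B -> C) -> (!D == (B || A)))):
    F ((B -> C) -> (!D == (B || A))): α-rule — add T (B -> C), F (!D == (B || A)).
    T (B -> C): β-rule — branch into F B  //  T C.
      branch 1.1 (add F B):
        F (!D == (B || A)): β-rule — branch into T !D, F (B || A)  //  F !D, T (B || A).
          branch 1.1.1 (add T !D, F (B || A)):
            F (B || A): α-rule — add F B, F A.
            ○ open, literals {A=0, B=0, D=0}.
          branch 1.1.2 (add F !D, T (B || A)):
            T (B || A): β-rule — branch into T B  //  T A.
              branch 1.1.2.1 (add T B):
                × closes — contains both B and !B.
              branch 1.1.2.2 (add T A):
                ○ open, literals {A=1, B=0, D=1}.
      branch 1.2 (add T C):
        F (!D == (B || A)): β-rule — branch into T !D, F (B || A)  //  F !D, T (B || A).
          branch 1.2.1 (add T !D, F (B || A)):
            F (B || A): α-rule — add F B, F A.
            ○ open, literals {A=0, B=0, C=1, D=0}.
          branch 1.2.2 (add F !D, T (B || A)):
            T (B || A): β-rule — branch into T B  //  T A.
              branch 1.2.2.1 (add T B):
                ○ open, literals {B=1, C=1, D=1}.
              branch 1.2.2.2 (add T A):
                ○ open, literals {A=1, C=1, D=1}.
  branch 2 (add F (!A || !D)):
    F (!A || !D): α-rule — add F !A, F !D.
    ○ open, literals {A=1, D=1}.
1 branch closed, 6 open.
An open branch gives a countermodel: A=0, B=0, D=0 (unmentioned atoms arbitrary); under it the original formula is false.

Not valid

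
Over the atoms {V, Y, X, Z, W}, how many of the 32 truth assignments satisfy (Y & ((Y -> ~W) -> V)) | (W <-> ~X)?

22

Initial set: {T ((Y & ((Y -> ~W) -> V)) | (W <-> ~X))}.
T ((Y & ((Y -> ~W) -> V)) | (W <-> ~X)): β-rule — branch into T (Y & ((Y -> ~W) -> V))  //  T (W <-> ~X).
  branch 1 (add T (Y & ((Y -> ~W) -> V))):
    T (Y & ((Y -> ~W) -> V)): α-rule — add T Y, T ((Y -> ~W) -> V).
    T ((Y -> ~W) -> V): β-rule — branch into F (Y -> ~W)  //  T V.
      branch 1.1 (add F (Y -> ~W)):
        F (Y -> ~W): α-rule — add T Y, F ~W.
        ○ open, literals {W=T, Y=T}.
      branch 1.2 (add T V):
        ○ open, literals {V=T, Y=T}.
  branch 2 (add T (W <-> ~X)):
    T (W <-> ~X): β-rule — branch into T W, T ~X  //  F W, F ~X.
      branch 2.1 (add T W, T ~X):
        ○ open, literals {W=T, X=F}.
      branch 2.2 (add F W, F ~X):
        ○ open, literals {W=F, X=T}.
0 branches closed, 4 open.
Each open branch fixes some atoms; the unmentioned ones are free. Counting distinct full assignments: branch {W=T, Y=T} (V, X, Z) contributes 8 new; branch {V=T, Y=T} (X, Z, W) contributes 4 new; branch {W=T, X=F} (V, Y, Z) contributes 4 new; branch {W=F, X=T} (V, Y, Z) contributes 6 new. Total: 22.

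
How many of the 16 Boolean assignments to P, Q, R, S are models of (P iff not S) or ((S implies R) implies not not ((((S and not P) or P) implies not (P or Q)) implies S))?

12

Initial set: {((P iff not S) or ((S implies R) implies not not ((((S and not P) or P) implies not (P or Q)) implies S)))}.
((P iff not S) or ((S implies R) implies not not ((((S and not P) or P) implies not (P or Q)) implies S))): β-rule — branch into (P iff not S)  //  ((S implies R) implies not not ((((S and not P) or P) implies not (P or Q)) implies S)).
  branch 1 (add (P iff not S)):
    (P iff not S): β-rule — branch into P, not S  //  not P, not not S.
      branch 1.1 (add P, not S):
        ○ open, literals {P=true, S=false}.
      branch 1.2 (add not P, not not S):
        ○ open, literals {P=false, S=true}.
  branch 2 (add ((S implies R) implies not not ((((S and not P) or P) implies not (P or Q)) implies S))):
    ((S implies R) implies not not ((((S and not P) or P) implies not (P or Q)) implies S)): β-rule — branch into not (S implies R)  //  not not ((((S and not P) or P) implies not (P or Q)) implies S).
      branch 2.1 (add not (S implies R)):
        not (S implies R): α-rule — add S, not R.
        ○ open, literals {R=false, S=true}.
      branch 2.2 (add not not ((((S and not P) or P) implies not (P or Q)) implies S)):
        not not ((((S and not P) or P) implies not (P or Q)) implies S): drop double negation, giving ((((S and not P) or P) implies not (P or Q)) implies S).
        ((((S and not P) or P) implies not (P or Q)) implies S): β-rule — branch into not (((S and not P) or P) implies not (P or Q))  //  S.
          branch 2.2.1 (add not (((S and not P) or P) implies not (P or Q))):
            not (((S and not P) or P) implies not (P or Q)): α-rule — add ((S and not P) or P), not not (P or Q).
            ((S and not P) or P): β-rule — branch into (S and not P)  //  P.
              branch 2.2.1.1 (add (S and not P)):
                (S and not P): α-rule — add S, not P.
                not not (P or Q): β-rule — branch into P  //  Q.
                  branch 2.2.1.1.1 (add P):
                    × closes — contains both P and not P.
                  branch 2.2.1.1.2 (add Q):
                    ○ open, literals {P=false, Q=true, S=true}.
              branch 2.2.1.2 (add P):
                not not (P or Q): β-rule — branch into P  //  Q.
                  branch 2.2.1.2.1 (add P):
                    ○ open, literals {P=true}.
                  branch 2.2.1.2.2 (add Q):
                    ○ open, literals {P=true, Q=true}.
          branch 2.2.2 (add S):
            ○ open, literals {S=true}.
1 branch closed, 7 open.
Each open branch fixes some atoms; the unmentioned ones are free. Counting distinct full assignments: branch {P=true, S=false} (Q, R) contributes 4 new; branch {P=false, S=true} (Q, R) contributes 4 new; branch {R=false, S=true} (P, Q) contributes 2 new; branch {P=false, Q=true, S=true} (R) contributes 0 new; branch {P=true} (Q, R, S) contributes 2 new; branch {P=true, Q=true} (R, S) contributes 0 new; branch {S=true} (P, Q, R) contributes 0 new. Total: 12.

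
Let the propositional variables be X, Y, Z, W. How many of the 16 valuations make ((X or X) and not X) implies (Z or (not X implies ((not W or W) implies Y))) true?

16

Initial set: {(((X or X) and not X) implies (Z or (not X implies ((not W or W) implies Y))))}.
(((X or X) and not X) implies (Z or (not X implies ((not W or W) implies Y)))): β-rule — branch into not ((X or X) and not X)  //  (Z or (not X implies ((not W or W) implies Y))).
  branch 1 (add not ((X or X) and not X)):
    not ((X or X) and not X): β-rule — branch into not (X or X)  //  not not X.
      branch 1.1 (add not (X or X)):
        not (X or X): α-rule — add not X, not X.
        ○ open, literals {X=0}.
      branch 1.2 (add not not X):
        ○ open, literals {X=1}.
  branch 2 (add (Z or (not X implies ((not W or W) implies Y)))):
    (Z or (not X implies ((not W or W) implies Y))): β-rule — branch into Z  //  (not X implies ((not W or W) implies Y)).
      branch 2.1 (add Z):
        ○ open, literals {Z=1}.
      branch 2.2 (add (not X implies ((not W or W) implies Y))):
        (not X implies ((not W or W) implies Y)): β-rule — branch into not not X  //  ((not W or W) implies Y).
          branch 2.2.1 (add not not X):
            ○ open, literals {X=1}.
          branch 2.2.2 (add ((not W or W) implies Y)):
            ((not W or W) implies Y): β-rule — branch into not (not W or W)  //  Y.
              branch 2.2.2.1 (add not (not W or W)):
                not (not W or W): α-rule — add not not W, not W.
                × closes — contains both W and not W.
              branch 2.2.2.2 (add Y):
                ○ open, literals {Y=1}.
1 branch closed, 5 open.
Each open branch fixes some atoms; the unmentioned ones are free. Counting distinct full assignments: branch {X=0} (Y, Z, W) contributes 8 new; branch {X=1} (Y, Z, W) contributes 8 new; branch {Z=1} (X, Y, W) contributes 0 new; branch {X=1} (Y, Z, W) contributes 0 new; branch {Y=1} (X, Z, W) contributes 0 new. Total: 16.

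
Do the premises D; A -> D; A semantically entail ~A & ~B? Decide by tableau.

No

Initial set: {D; (A -> D); A; ~(~A & ~B)}.
(A -> D): β-rule — branch into ~A  //  D.
  branch 1 (add ~A):
    × closes — contains both A and ~A.
  branch 2 (add D):
    ~(~A & ~B): β-rule — branch into ~~A  //  ~~B.
      branch 2.1 (add ~~A):
        ○ open, literals {A=T, D=T}.
      branch 2.2 (add ~~B):
        ○ open, literals {A=T, B=T, D=T}.
1 branch closed, 2 open.
An open branch gives a countermodel: A=T, D=T (unmentioned atoms arbitrary); the premises hold there but the conclusion fails.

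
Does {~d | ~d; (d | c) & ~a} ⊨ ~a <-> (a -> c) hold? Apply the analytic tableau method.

Yes

Initial set: {(~d | ~d); ((d | c) & ~a); ~(~a <-> (a -> c))}.
((d | c) & ~a): α-rule — add (d | c), ~a.
(~d | ~d): β-rule — branch into ~d  //  ~d.
  branch 1 (add ~d):
    ~(~a <-> (a -> c)): β-rule — branch into ~a, ~(a -> c)  //  ~~a, (a -> c).
      branch 1.1 (add ~a, ~(a -> c)):
        ~(a -> c): α-rule — add a, ~c.
        × closes — contains both a and ~a.
      branch 1.2 (add ~~a, (a -> c)):
        × closes — contains both a and ~a.
  branch 2 (add ~d):
    ~(~a <-> (a -> c)): β-rule — branch into ~a, ~(a -> c)  //  ~~a, (a -> c).
      branch 2.1 (add ~a, ~(a -> c)):
        ~(a -> c): α-rule — add a, ~c.
        × closes — contains both a and ~a.
      branch 2.2 (add ~~a, (a -> c)):
        × closes — contains both a and ~a.
All 4 branches close.
Every branch closed, so the premises entail the conclusion.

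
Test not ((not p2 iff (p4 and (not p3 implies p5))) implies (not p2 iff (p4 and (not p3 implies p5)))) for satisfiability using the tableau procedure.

Initial set: {not ((not p2 iff (p4 and (not p3 implies p5))) implies (not p2 iff (p4 and (not p3 implies p5))))}.
not ((not p2 iff (p4 and (not p3 implies p5))) implies (not p2 iff (p4 and (not p3 implies p5)))): α-rule — add (not p2 iff (p4 and (not p3 implies p5))), not (not p2 iff (p4 and (not p3 implies p5))).
(not p2 iff (p4 and (not p3 implies p5))): β-rule — branch into not p2, (p4 and (not p3 implies p5))  //  not not p2, not (p4 and (not p3 implies p5)).
  branch 1 (add not p2, (p4 and (not p3 implies p5))):
    (p4 and (not p3 implies p5)): α-rule — add p4, (not p3 implies p5).
    not (not p2 iff (p4 and (not p3 implies p5))): β-rule — branch into not p2, not (p4 and (not p3 implies p5))  //  not not p2, (p4 and (not p3 implies p5)).
      branch 1.1 (add not p2, not (p4 and (not p3 implies p5))):
        (not p3 implies p5): β-rule — branch into not not p3  //  p5.
          branch 1.1.1 (add not not p3):
            not (p4 and (not p3 implies p5)): β-rule — branch into not p4  //  not (not p3 implies p5).
              branch 1.1.1.1 (add not p4):
                × closes — contains both p4 and not p4.
              branch 1.1.1.2 (add not (not p3 implies p5)):
                not (not p3 implies p5): α-rule — add not p3, not p5.
                × closes — contains both p3 and not p3.
          branch 1.1.2 (add p5):
            not (p4 and (not p3 implies p5)): β-rule — branch into not p4  //  not (not p3 implies p5).
              branch 1.1.2.1 (add not p4):
                × closes — contains both p4 and not p4.
              branch 1.1.2.2 (add not (not p3 implies p5)):
                not (not p3 implies p5): α-rule — add not p3, not p5.
                × closes — contains both p5 and not p5.
      branch 1.2 (add not not p2, (p4 and (not p3 implies p5))):
        × closes — contains both p2 and not p2.
  branch 2 (add not not p2, not (p4 and (not p3 implies p5))):
    not (not p2 iff (p4 and (not p3 implies p5))): β-rule — branch into not p2, not (p4 and (not p3 implies p5))  //  not not p2, (p4 and (not p3 implies p5)).
      branch 2.1 (add not p2, not (p4 and (not p3 implies p5))):
        × closes — contains both p2 and not p2.
      branch 2.2 (add not not p2, (p4 and (not p3 implies p5))):
        (p4 and (not p3 implies p5)): α-rule — add p4, (not p3 implies p5).
        not (p4 and (not p3 implies p5)): β-rule — branch into not p4  //  not (not p3 implies p5).
          branch 2.2.1 (add not p4):
            × closes — contains both p4 and not p4.
          branch 2.2.2 (add not (not p3 implies p5)):
            not (not p3 implies p5): α-rule — add not p3, not p5.
            (not p3 implies p5): β-rule — branch into not not p3  //  p5.
              branch 2.2.2.1 (add not not p3):
                × closes — contains both p3 and not p3.
              branch 2.2.2.2 (add p5):
                × closes — contains both p5 and not p5.
All 9 branches close.
Every branch closed; the formula is unsatisfiable.

Unsatisfiable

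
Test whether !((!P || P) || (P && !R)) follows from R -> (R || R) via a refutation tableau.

Initial set: {(R -> (R || R)); !!((!P || P) || (P && !R))}.
(R -> (R || R)): β-rule — branch into !R  //  (R || R).
  branch 1 (add !R):
    !!((!P || P) || (P && !R)): β-rule — branch into (!P || P)  //  (P && !R).
      branch 1.1 (add (!P || P)):
        (!P || P): β-rule — branch into !P  //  P.
          branch 1.1.1 (add !P):
            ○ open, literals {P=F, R=F}.
          branch 1.1.2 (add P):
            ○ open, literals {P=T, R=F}.
      branch 1.2 (add (P && !R)):
        (P && !R): α-rule — add P, !R.
        ○ open, literals {P=T, R=F}.
  branch 2 (add (R || R)):
    !!((!P || P) || (P && !R)): β-rule — branch into (!P || P)  //  (P && !R).
      branch 2.1 (add (!P || P)):
        (R || R): β-rule — branch into R  //  R.
          branch 2.1.1 (add R):
            (!P || P): β-rule — branch into !P  //  P.
              branch 2.1.1.1 (add !P):
                ○ open, literals {P=F, R=T}.
              branch 2.1.1.2 (add P):
                ○ open, literals {P=T, R=T}.
          branch 2.1.2 (add R):
            (!P || P): β-rule — branch into !P  //  P.
              branch 2.1.2.1 (add !P):
                ○ open, literals {P=F, R=T}.
              branch 2.1.2.2 (add P):
                ○ open, literals {P=T, R=T}.
      branch 2.2 (add (P && !R)):
        (P && !R): α-rule — add P, !R.
        (R || R): β-rule — branch into R  //  R.
          branch 2.2.1 (add R):
            × closes — contains both R and !R.
          branch 2.2.2 (add R):
            × closes — contains both R and !R.
2 branches closed, 7 open.
An open branch gives a countermodel: P=F, R=F (unmentioned atoms arbitrary); the premises hold there but the conclusion fails.

No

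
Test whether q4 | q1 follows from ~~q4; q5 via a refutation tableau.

Yes

Initial set: {~~q4; q5; ~(q4 | q1)}.
~~q4: drop double negation, giving q4.
~(q4 | q1): α-rule — add ~q4, ~q1.
× closes — contains both q4 and ~q4.
All 1 branch closes.
Every branch closed, so the premises entail the conclusion.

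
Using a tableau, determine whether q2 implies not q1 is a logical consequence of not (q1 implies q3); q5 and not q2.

Yes

Initial set: {not (q1 implies q3); (q5 and not q2); not (q2 implies not q1)}.
not (q1 implies q3): α-rule — add q1, not q3.
(q5 and not q2): α-rule — add q5, not q2.
not (q2 implies not q1): α-rule — add q2, not not q1.
× closes — contains both q2 and not q2.
All 1 branch closes.
Every branch closed, so the premises entail the conclusion.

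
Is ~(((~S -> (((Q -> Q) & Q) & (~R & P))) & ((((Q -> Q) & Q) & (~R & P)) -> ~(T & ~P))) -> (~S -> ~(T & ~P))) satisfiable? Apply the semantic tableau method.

Initial set: {~(((~S -> (((Q -> Q) & Q) & (~R & P))) & ((((Q -> Q) & Q) & (~R & P)) -> ~(T & ~P))) -> (~S -> ~(T & ~P)))}.
~(((~S -> (((Q -> Q) & Q) & (~R & P))) & ((((Q -> Q) & Q) & (~R & P)) -> ~(T & ~P))) -> (~S -> ~(T & ~P))): α-rule — add ((~S -> (((Q -> Q) & Q) & (~R & P))) & ((((Q -> Q) & Q) & (~R & P)) -> ~(T & ~P))), ~(~S -> ~(T & ~P)).
((~S -> (((Q -> Q) & Q) & (~R & P))) & ((((Q -> Q) & Q) & (~R & P)) -> ~(T & ~P))): α-rule — add (~S -> (((Q -> Q) & Q) & (~R & P))), ((((Q -> Q) & Q) & (~R & P)) -> ~(T & ~P)).
~(~S -> ~(T & ~P)): α-rule — add ~S, ~~(T & ~P).
~~(T & ~P): α-rule — add T, ~P.
(~S -> (((Q -> Q) & Q) & (~R & P))): β-rule — branch into ~~S  //  (((Q -> Q) & Q) & (~R & P)).
  branch 1 (add ~~S):
    × closes — contains both S and ~S.
  branch 2 (add (((Q -> Q) & Q) & (~R & P))):
    (((Q -> Q) & Q) & (~R & P)): α-rule — add ((Q -> Q) & Q), (~R & P).
    ((Q -> Q) & Q): α-rule — add (Q -> Q), Q.
    (~R & P): α-rule — add ~R, P.
    × closes — contains both P and ~P.
All 2 branches close.
Every branch closed; the formula is unsatisfiable.

Unsatisfiable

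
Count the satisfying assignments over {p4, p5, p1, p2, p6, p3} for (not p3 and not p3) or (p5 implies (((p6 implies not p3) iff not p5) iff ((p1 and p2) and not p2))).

56

Initial set: {((not p3 and not p3) or (p5 implies (((p6 implies not p3) iff not p5) iff ((p1 and p2) and not p2))))}.
((not p3 and not p3) or (p5 implies (((p6 implies not p3) iff not p5) iff ((p1 and p2) and not p2)))): β-rule — branch into (not p3 and not p3)  //  (p5 implies (((p6 implies not p3) iff not p5) iff ((p1 and p2) and not p2))).
  branch 1 (add (not p3 and not p3)):
    (not p3 and not p3): α-rule — add not p3, not p3.
    ○ open, literals {p3=F}.
  branch 2 (add (p5 implies (((p6 implies not p3) iff not p5) iff ((p1 and p2) and not p2)))):
    (p5 implies (((p6 implies not p3) iff not p5) iff ((p1 and p2) and not p2))): β-rule — branch into not p5  //  (((p6 implies not p3) iff not p5) iff ((p1 and p2) and not p2)).
      branch 2.1 (add not p5):
        ○ open, literals {p5=F}.
      branch 2.2 (add (((p6 implies not p3) iff not p5) iff ((p1 and p2) and not p2))):
        (((p6 implies not p3) iff not p5) iff ((p1 and p2) and not p2)): β-rule — branch into ((p6 implies not p3) iff not p5), ((p1 and p2) and not p2)  //  not ((p6 implies not p3) iff not p5), not ((p1 and p2) and not p2).
          branch 2.2.1 (add ((p6 implies not p3) iff not p5), ((p1 and p2) and not p2)):
            ((p1 and p2) and not p2): α-rule — add (p1 and p2), not p2.
            (p1 and p2): α-rule — add p1, p2.
            × closes — contains both p2 and not p2.
          branch 2.2.2 (add not ((p6 implies not p3) iff not p5), not ((p1 and p2) and not p2)):
            not ((p6 implies not p3) iff not p5): β-rule — branch into (p6 implies not p3), not not p5  //  not (p6 implies not p3), not p5.
              branch 2.2.2.1 (add (p6 implies not p3), not not p5):
                not ((p1 and p2) and not p2): β-rule — branch into not (p1 and p2)  //  not not p2.
                  branch 2.2.2.1.1 (add not (p1 and p2)):
                    (p6 implies not p3): β-rule — branch into not p6  //  not p3.
                      branch 2.2.2.1.1.1 (add not p6):
                        not (p1 and p2): β-rule — branch into not p1  //  not p2.
                          branch 2.2.2.1.1.1.1 (add not p1):
                            ○ open, literals {p1=F, p5=T, p6=F}.
                          branch 2.2.2.1.1.1.2 (add not p2):
                            ○ open, literals {p2=F, p5=T, p6=F}.
                      branch 2.2.2.1.1.2 (add not p3):
                        not (p1 and p2): β-rule — branch into not p1  //  not p2.
                          branch 2.2.2.1.1.2.1 (add not p1):
                            ○ open, literals {p1=F, p3=F, p5=T}.
                          branch 2.2.2.1.1.2.2 (add not p2):
                            ○ open, literals {p2=F, p3=F, p5=T}.
                  branch 2.2.2.1.2 (add not not p2):
                    (p6 implies not p3): β-rule — branch into not p6  //  not p3.
                      branch 2.2.2.1.2.1 (add not p6):
                        ○ open, literals {p2=T, p5=T, p6=F}.
                      branch 2.2.2.1.2.2 (add not p3):
                        ○ open, literals {p2=T, p3=F, p5=T}.
              branch 2.2.2.2 (add not (p6 implies not p3), not p5):
                not (p6 implies not p3): α-rule — add p6, not not p3.
                not ((p1 and p2) and not p2): β-rule — branch into not (p1 and p2)  //  not not p2.
                  branch 2.2.2.2.1 (add not (p1 and p2)):
                    not (p1 and p2): β-rule — branch into not p1  //  not p2.
                      branch 2.2.2.2.1.1 (add not p1):
                        ○ open, literals {p1=F, p3=T, p5=F, p6=T}.
                      branch 2.2.2.2.1.2 (add not p2):
                        ○ open, literals {p2=F, p3=T, p5=F, p6=T}.
                  branch 2.2.2.2.2 (add not not p2):
                    ○ open, literals {p2=T, p3=T, p5=F, p6=T}.
1 branch closed, 11 open.
Each open branch fixes some atoms; the unmentioned ones are free. Counting distinct full assignments: branch {p3=F} (p4, p5, p1, p2, p6) contributes 32 new; branch {p5=F} (p4, p1, p2, p6, p3) contributes 16 new; branch {p1=F, p5=T, p6=F} (p4, p2, p3) contributes 4 new; branch {p2=F, p5=T, p6=F} (p4, p1, p3) contributes 2 new; branch {p1=F, p3=F, p5=T} (p4, p2, p6) contributes 0 new; branch {p2=F, p3=F, p5=T} (p4, p1, p6) contributes 0 new; branch {p2=T, p5=T, p6=F} (p4, p1, p3) contributes 2 new; branch {p2=T, p3=F, p5=T} (p4, p1, p6) contributes 0 new; branch {p1=F, p3=T, p5=F, p6=T} (p4, p2) contributes 0 new; branch {p2=F, p3=T, p5=F, p6=T} (p4, p1) contributes 0 new; branch {p2=T, p3=T, p5=F, p6=T} (p4, p1) contributes 0 new. Total: 56.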